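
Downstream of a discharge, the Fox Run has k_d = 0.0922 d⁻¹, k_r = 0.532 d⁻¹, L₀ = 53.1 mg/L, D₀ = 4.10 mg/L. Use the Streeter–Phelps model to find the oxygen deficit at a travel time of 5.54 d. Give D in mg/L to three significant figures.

k_d L₀/(k_r−k_d) = 0.0922×53.1/(0.532−0.0922) = 4.896/0.4398 = 11.13 mg/L.
e^(−k_d t) = e^(−0.0922×5.540) = 0.6000; e^(−k_r t) = e^(−0.532×5.540) = 0.05248.
D = 11.13 × (0.6000 − 0.05248) + 4.10 × 0.05248 = 6.095 + 0.2152 = 6.310 mg/L.

D ≈ 6.31 mg/L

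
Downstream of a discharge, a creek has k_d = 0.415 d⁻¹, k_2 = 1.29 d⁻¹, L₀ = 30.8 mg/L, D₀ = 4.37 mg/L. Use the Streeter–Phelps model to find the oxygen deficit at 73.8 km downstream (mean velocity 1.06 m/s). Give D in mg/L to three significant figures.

D ≈ 6.84 mg/L

Travel time t = x/v = 73.8 km / (1.06 m/s) = 73800 m / 1.06 m/s = 69620 s = 0.8058 d.
k_d L₀/(k_2−k_d) = 0.415×30.8/(1.29−0.415) = 12.78/0.8750 = 14.61 mg/L.
e^(−k_d t) = e^(−0.415×0.8058) = 0.7158; e^(−k_2 t) = e^(−1.29×0.8058) = 0.3536.
D = 14.61 × (0.7158 − 0.3536) + 4.37 × 0.3536 = 5.290 + 1.545 = 6.835 mg/L.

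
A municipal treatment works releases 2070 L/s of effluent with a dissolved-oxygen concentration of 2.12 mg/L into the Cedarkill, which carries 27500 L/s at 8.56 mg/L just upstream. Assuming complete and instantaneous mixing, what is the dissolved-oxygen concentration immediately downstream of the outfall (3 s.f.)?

Flow-weighted mixing: C = (Q_r C_r + Q_w C_w)/(Q_r + Q_w)
= (27500×8.56 + 2070×2.12)/(27500 + 2070) = 239800/29570 = 8.109 mg/L.

8.11 mg/L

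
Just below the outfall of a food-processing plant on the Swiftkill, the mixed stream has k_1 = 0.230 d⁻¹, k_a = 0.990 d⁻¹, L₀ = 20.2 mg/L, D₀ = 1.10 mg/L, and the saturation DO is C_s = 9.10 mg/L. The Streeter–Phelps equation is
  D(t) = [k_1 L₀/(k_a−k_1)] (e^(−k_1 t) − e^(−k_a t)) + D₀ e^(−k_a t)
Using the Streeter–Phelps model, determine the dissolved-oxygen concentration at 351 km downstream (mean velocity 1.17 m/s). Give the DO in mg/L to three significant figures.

Travel time t = x/v = 351 km / (1.17 m/s) = 351000 m / 1.17 m/s = 300000 s = 3.472 d.
k_1 L₀/(k_a−k_1) = 0.230×20.2/(0.990−0.230) = 4.646/0.7600 = 6.113 mg/L.
e^(−k_1 t) = e^(−0.230×3.472) = 0.4500; e^(−k_a t) = e^(−0.990×3.472) = 0.03214.
D = 6.113 × (0.4500 − 0.03214) + 1.10 × 0.03214 = 2.554 + 0.03536 = 2.589 mg/L.
DO = C_s − D = 9.10 − 2.589 = 6.511 mg/L.

DO ≈ 6.51 mg/L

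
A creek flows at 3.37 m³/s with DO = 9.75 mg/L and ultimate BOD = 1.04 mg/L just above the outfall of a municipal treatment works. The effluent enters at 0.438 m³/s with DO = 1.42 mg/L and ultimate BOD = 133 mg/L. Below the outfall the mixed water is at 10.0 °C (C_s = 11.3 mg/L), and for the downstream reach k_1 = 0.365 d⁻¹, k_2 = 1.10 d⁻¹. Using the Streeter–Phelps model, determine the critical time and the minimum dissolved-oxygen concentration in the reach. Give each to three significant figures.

Mixed DO = (3.37×9.75 + 0.438×1.42)/(3.37+0.438) = 33.48/3.808 = 8.792 mg/L.
Mixed L₀ = (3.37×1.04 + 0.438×133)/(3.808) = 61.76/3.808 = 16.22 mg/L.
Initial deficit D₀ = C_s − DO₀ = 11.3 − 8.792 = 2.508 mg/L.
t_c = (1/0.7350) ln[(1.10/0.365)(1 − 2.508×0.7350/(0.365×16.22))] = 1.361 × ln(2.075) = 0.9933 d.
D_c = (0.365/1.10) × 16.22 × e^(−0.365×0.9933) = 0.3318 × 16.22 × 0.6959 = 3.745 mg/L.
Minimum DO = 11.3 − 3.745 = 7.555 mg/L.

t_c ≈ 0.993 d; minimum DO ≈ 7.55 mg/L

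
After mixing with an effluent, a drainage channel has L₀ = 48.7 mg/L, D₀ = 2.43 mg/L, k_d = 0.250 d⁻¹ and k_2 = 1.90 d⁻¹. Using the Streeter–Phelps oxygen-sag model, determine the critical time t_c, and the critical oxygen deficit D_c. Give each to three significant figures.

t_c ≈ 0.987 d; D_c ≈ 5.01 mg/L

At the critical point dD/dt = 0, so k_d L₀ e^(−k_d t) = k_2 D. Substituting D(t) from the Streeter–Phelps equation and solving for t gives
t_c = ln[(k_2/k_d)(1 − D₀(k_2−k_d)/(k_d L₀))] / (k_2−k_d).
Here k_2−k_d = 1.650 d⁻¹ and 1 − D₀(k_2−k_d)/(k_d L₀) = 1 − 2.43×1.650/(0.250×48.7) = 0.6707, so
t_c = ln(7.600 × 0.6707) / 1.650 = 1.629 / 1.650 = 0.9871 d.
L(t_c) = L₀ e^(−k_d t_c) = 48.7 × 0.7813 = 38.05 mg/L, and at the critical point k_2 D_c = k_d L, so D_c = (0.250/1.90) × 38.05 = 5.007 mg/L.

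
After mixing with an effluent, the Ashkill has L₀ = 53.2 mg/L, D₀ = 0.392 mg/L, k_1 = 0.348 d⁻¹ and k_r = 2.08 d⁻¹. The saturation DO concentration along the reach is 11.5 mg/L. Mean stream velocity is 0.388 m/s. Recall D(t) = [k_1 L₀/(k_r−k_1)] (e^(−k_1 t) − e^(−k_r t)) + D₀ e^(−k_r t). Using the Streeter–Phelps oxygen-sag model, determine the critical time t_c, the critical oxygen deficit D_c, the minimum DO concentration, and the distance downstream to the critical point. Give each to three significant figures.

t_c = [1/(k_r−k_1)] ln[(k_r/k_1)(1 − D₀(k_r−k_1)/(k_1 L₀))]
= [1/(2.08−0.348)] ln[(2.08/0.348)(1 − 0.392×1.732/(0.348×53.2))]
= (1/1.732) ln[5.977 × 0.9633] = 0.5774 × ln(5.758) = 0.5774 × 1.751 = 1.011 d.
D_c = (k_1/k_r) L₀ e^(−k_1 t_c) = (0.348/2.08) × 53.2 × e^(−0.348×1.011) = 0.1673 × 53.2 × 0.7035 = 6.261 mg/L.
Minimum DO = C_s − D_c = 11.5 − 6.261 = 5.239 mg/L.
x_c = v t_c = 0.388 m/s × 1.011 d × 86400 s/d = 33880 m ≈ 33.9 km.

t_c ≈ 1.01 d; D_c ≈ 6.26 mg/L; min DO ≈ 5.24 mg/L; x_c ≈ 33.9 km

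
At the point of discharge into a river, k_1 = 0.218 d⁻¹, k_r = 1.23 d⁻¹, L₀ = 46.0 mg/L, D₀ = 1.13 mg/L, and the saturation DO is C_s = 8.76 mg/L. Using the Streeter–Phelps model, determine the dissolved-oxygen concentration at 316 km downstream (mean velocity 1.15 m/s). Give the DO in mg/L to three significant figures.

Travel time t = x/v = 316 km / (1.15 m/s) = 316000 m / 1.15 m/s = 274800 s = 3.180 d.
k_1 L₀/(k_r−k_1) = 0.218×46.0/(1.23−0.218) = 10.03/1.012 = 9.909 mg/L.
e^(−k_1 t) = e^(−0.218×3.180) = 0.4999; e^(−k_r t) = e^(−1.23×3.180) = 0.02000.
D = 9.909 × (0.4999 − 0.02000) + 1.13 × 0.02000 = 4.755 + 0.02260 = 4.778 mg/L.
DO = C_s − D = 8.76 − 4.778 = 3.982 mg/L.

DO ≈ 3.98 mg/L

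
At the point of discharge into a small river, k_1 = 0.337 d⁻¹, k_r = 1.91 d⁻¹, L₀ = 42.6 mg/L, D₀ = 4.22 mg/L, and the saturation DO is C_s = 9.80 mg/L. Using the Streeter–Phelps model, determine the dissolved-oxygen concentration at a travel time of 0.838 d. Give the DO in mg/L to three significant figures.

k_1 L₀/(k_r−k_1) = 0.337×42.6/(1.91−0.337) = 14.36/1.573 = 9.127 mg/L.
e^(−k_1 t) = e^(−0.337×0.8380) = 0.7540; e^(−k_r t) = e^(−1.91×0.8380) = 0.2018.
D = 9.127 × (0.7540 − 0.2018) + 4.22 × 0.2018 = 5.040 + 0.8515 = 5.891 mg/L.
DO = C_s − D = 9.80 − 5.891 = 3.909 mg/L.

DO ≈ 3.91 mg/L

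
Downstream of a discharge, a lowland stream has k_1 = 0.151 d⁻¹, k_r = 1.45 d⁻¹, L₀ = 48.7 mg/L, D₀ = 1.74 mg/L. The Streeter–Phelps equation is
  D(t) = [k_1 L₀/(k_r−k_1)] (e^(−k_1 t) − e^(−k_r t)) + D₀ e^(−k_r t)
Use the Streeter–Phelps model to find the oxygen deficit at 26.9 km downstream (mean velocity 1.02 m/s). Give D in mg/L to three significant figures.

D ≈ 2.89 mg/L

Travel time t = x/v = 26.9 km / (1.02 m/s) = 26900 m / 1.02 m/s = 26370 s = 0.3052 d.
k_1 L₀/(k_r−k_1) = 0.151×48.7/(1.45−0.151) = 7.354/1.299 = 5.661 mg/L.
e^(−k_1 t) = e^(−0.151×0.3052) = 0.9550; e^(−k_r t) = e^(−1.45×0.3052) = 0.6424.
D = 5.661 × (0.9550 − 0.6424) + 1.74 × 0.6424 = 1.770 + 1.118 = 2.887 mg/L.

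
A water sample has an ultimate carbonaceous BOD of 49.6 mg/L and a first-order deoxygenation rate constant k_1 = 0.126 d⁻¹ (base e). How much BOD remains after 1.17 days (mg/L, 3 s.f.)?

L_t = L₀ e^(−k_1 t) = 49.6 × e^(−0.126×1.17) = 49.6 × 0.8629 = 42.80 mg/L.

L ≈ 42.8 mg/L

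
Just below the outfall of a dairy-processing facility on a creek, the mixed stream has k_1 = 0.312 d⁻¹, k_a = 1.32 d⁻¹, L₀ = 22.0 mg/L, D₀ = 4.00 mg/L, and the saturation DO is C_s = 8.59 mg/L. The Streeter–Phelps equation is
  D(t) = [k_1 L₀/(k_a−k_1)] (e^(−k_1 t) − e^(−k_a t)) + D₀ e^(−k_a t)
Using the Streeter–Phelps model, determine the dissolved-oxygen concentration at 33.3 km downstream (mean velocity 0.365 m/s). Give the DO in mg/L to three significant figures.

Travel time t = x/v = 33.3 km / (0.365 m/s) = 33300 m / 0.365 m/s = 91230 s = 1.056 d.
k_1 L₀/(k_a−k_1) = 0.312×22.0/(1.32−0.312) = 6.864/1.008 = 6.810 mg/L.
e^(−k_1 t) = e^(−0.312×1.056) = 0.7193; e^(−k_a t) = e^(−1.32×1.056) = 0.2481.
D = 6.810 × (0.7193 − 0.2481) + 4.00 × 0.2481 = 3.209 + 0.9925 = 4.201 mg/L.
DO = C_s − D = 8.59 − 4.201 = 4.389 mg/L.

DO ≈ 4.39 mg/L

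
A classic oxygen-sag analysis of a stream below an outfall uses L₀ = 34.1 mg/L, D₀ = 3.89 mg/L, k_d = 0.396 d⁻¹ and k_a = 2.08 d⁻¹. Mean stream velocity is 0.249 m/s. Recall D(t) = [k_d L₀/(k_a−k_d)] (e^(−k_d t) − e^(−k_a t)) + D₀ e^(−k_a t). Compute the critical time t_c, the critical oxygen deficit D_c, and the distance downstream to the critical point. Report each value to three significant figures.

At the critical point dD/dt = 0, so k_d L₀ e^(−k_d t) = k_a D. Substituting D(t) from the Streeter–Phelps equation and solving for t gives
t_c = ln[(k_a/k_d)(1 − D₀(k_a−k_d)/(k_d L₀))] / (k_a−k_d).
Here k_a−k_d = 1.684 d⁻¹ and 1 − D₀(k_a−k_d)/(k_d L₀) = 1 − 3.89×1.684/(0.396×34.1) = 0.5149, so
t_c = ln(5.253 × 0.5149) / 1.684 = 0.9949 / 1.684 = 0.5908 d.
L(t_c) = L₀ e^(−k_d t_c) = 34.1 × 0.7914 = 26.99 mg/L, and at the critical point k_a D_c = k_d L, so D_c = (0.396/2.08) × 26.99 = 5.138 mg/L.
x_c = v t_c = 0.249 m/s × 0.5908 d × 86400 s/d = 12710 m ≈ 12.7 km.

t_c ≈ 0.591 d; D_c ≈ 5.14 mg/L; x_c ≈ 12.7 km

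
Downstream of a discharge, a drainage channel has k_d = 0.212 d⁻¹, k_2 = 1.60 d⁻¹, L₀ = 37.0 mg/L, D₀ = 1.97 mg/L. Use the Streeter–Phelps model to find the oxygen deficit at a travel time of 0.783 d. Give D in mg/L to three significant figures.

k_d L₀/(k_2−k_d) = 0.212×37.0/(1.60−0.212) = 7.844/1.388 = 5.651 mg/L.
e^(−k_d t) = e^(−0.212×0.7830) = 0.8470; e^(−k_2 t) = e^(−1.60×0.7830) = 0.2857.
D = 5.651 × (0.8470 − 0.2857) + 1.97 × 0.2857 = 3.172 + 0.5628 = 3.735 mg/L.

D ≈ 3.74 mg/L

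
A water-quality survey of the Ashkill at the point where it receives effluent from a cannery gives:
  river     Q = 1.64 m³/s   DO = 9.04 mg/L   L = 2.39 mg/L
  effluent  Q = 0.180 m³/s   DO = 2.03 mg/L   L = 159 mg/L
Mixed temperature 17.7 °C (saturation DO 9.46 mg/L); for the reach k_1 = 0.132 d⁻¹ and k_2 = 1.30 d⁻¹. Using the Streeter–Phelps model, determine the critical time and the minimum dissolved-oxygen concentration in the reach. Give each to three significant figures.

t_c ≈ 1.27 d; minimum DO ≈ 7.93 mg/L

Mixed DO = (1.64×9.04 + 0.180×2.03)/(1.64+0.180) = 15.19/1.820 = 8.347 mg/L.
Mixed L₀ = (1.64×2.39 + 0.180×159)/(1.820) = 32.54/1.820 = 17.88 mg/L.
Initial deficit D₀ = C_s − DO₀ = 9.46 − 8.347 = 1.113 mg/L.
t_c = (1/1.168) ln[(1.30/0.132)(1 − 1.113×1.168/(0.132×17.88))] = 0.8562 × ln(4.422) = 1.273 d.
D_c = (0.132/1.30) × 17.88 × e^(−0.132×1.273) = 0.1015 × 17.88 × 0.8453 = 1.535 mg/L.
Minimum DO = 9.46 − 1.535 = 7.925 mg/L.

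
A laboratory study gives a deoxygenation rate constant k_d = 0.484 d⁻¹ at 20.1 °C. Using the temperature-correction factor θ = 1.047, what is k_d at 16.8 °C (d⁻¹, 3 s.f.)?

k_d(T₂) = k_d(T₁) · θ^(T₂−T₁) = 0.484 × 1.047^(16.8−20.1)
= 0.484 × 1.047^-3.30 = 0.484 × 0.8594 = 0.4159 d⁻¹.

k_d ≈ 0.416 d⁻¹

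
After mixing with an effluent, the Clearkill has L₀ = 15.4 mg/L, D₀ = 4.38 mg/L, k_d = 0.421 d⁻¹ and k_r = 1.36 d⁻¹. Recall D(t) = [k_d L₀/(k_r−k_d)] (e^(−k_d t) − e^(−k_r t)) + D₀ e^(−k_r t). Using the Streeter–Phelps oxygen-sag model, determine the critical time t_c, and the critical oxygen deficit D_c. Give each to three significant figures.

At the critical point dD/dt = 0, so k_d L₀ e^(−k_d t) = k_r D. Substituting D(t) from the Streeter–Phelps equation and solving for t gives
t_c = ln[(k_r/k_d)(1 − D₀(k_r−k_d)/(k_d L₀))] / (k_r−k_d).
Here k_r−k_d = 0.9390 d⁻¹ and 1 − D₀(k_r−k_d)/(k_d L₀) = 1 − 4.38×0.9390/(0.421×15.4) = 0.3656, so
t_c = ln(3.230 × 0.3656) / 0.9390 = 0.1665 / 0.9390 = 0.1773 d.
D_c = (k_d/k_r) L₀ e^(−k_d t_c) = (0.421/1.36) × 15.4 × e^(−0.421×0.1773) = 0.3096 × 15.4 × 0.9281 = 4.424 mg/L.

t_c ≈ 0.177 d; D_c ≈ 4.42 mg/L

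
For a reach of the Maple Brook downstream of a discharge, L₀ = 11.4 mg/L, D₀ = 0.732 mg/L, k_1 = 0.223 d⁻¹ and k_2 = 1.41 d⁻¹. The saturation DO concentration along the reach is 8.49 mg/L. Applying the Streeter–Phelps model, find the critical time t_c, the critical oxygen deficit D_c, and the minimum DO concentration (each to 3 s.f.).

t_c ≈ 1.20 d; D_c ≈ 1.38 mg/L; min DO ≈ 7.11 mg/L

t_c = [1/(k_2−k_1)] ln[(k_2/k_1)(1 − D₀(k_2−k_1)/(k_1 L₀))]
= [1/(1.41−0.223)] ln[(1.41/0.223)(1 − 0.732×1.187/(0.223×11.4))]
= (1/1.187) ln[6.323 × 0.6582] = 0.8425 × ln(4.162) = 0.8425 × 1.426 = 1.201 d.
D_c = (k_1/k_2) L₀ e^(−k_1 t_c) = (0.223/1.41) × 11.4 × e^(−0.223×1.201) = 0.1582 × 11.4 × 0.7650 = 1.379 mg/L.
Minimum DO = C_s − D_c = 8.49 − 1.379 = 7.111 mg/L.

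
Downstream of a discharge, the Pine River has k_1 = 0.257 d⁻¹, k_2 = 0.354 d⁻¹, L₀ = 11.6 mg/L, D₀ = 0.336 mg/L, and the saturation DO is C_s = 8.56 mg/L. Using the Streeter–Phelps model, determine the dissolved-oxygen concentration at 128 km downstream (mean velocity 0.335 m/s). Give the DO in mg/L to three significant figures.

DO ≈ 5.05 mg/L

Travel time t = x/v = 128 km / (0.335 m/s) = 128000 m / 0.335 m/s = 382100 s = 4.422 d.
k_1 L₀/(k_2−k_1) = 0.257×11.6/(0.354−0.257) = 2.981/0.09700 = 30.73 mg/L.
e^(−k_1 t) = e^(−0.257×4.422) = 0.3209; e^(−k_2 t) = e^(−0.354×4.422) = 0.2090.
D = 30.73 × (0.3209 − 0.2090) + 0.336 × 0.2090 = 3.441 + 0.07022 = 3.511 mg/L.
DO = C_s − D = 8.56 − 3.511 = 5.049 mg/L.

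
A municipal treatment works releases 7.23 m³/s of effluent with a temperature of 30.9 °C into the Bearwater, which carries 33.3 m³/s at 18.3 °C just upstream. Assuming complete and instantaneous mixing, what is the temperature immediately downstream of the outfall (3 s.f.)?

20.5 °C

Flow-weighted mixing: C = (Q_r C_r + Q_w C_w)/(Q_r + Q_w)
= (33.3×18.3 + 7.23×30.9)/(33.3 + 7.23) = 832.8/40.53 = 20.55 °C.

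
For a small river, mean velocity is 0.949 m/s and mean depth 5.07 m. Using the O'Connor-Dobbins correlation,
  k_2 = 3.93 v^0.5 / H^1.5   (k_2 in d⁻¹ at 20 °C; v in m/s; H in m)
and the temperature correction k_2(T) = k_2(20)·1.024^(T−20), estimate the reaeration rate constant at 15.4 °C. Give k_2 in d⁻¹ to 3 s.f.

k_2(20) = 3.93 × 0.949^0.5 / 5.07^1.5 = 3.93 × 0.9742 / 11.42 = 0.3354 d⁻¹.
k_2(15.4) = 0.3354 × 1.024^(15.4−20) = 0.3354 × 0.8966 = 0.3007 d⁻¹.

k_2 ≈ 0.301 d⁻¹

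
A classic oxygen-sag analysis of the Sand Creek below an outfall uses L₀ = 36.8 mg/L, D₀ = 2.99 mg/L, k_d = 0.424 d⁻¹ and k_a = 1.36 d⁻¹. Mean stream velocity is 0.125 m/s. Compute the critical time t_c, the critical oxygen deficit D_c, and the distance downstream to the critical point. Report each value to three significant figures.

With k_a/k_d = 3.208 and 1 − D₀(k_a−k_d)/(k_d L₀) = 0.8206,
t_c = ln(3.208 × 0.8206) / (1.36 − 0.424) = ln(2.632) / 0.9360 = 0.9678/0.9360 = 1.034 d.
L(t_c) = L₀ e^(−k_d t_c) = 36.8 × 0.6451 = 23.74 mg/L, and at the critical point k_a D_c = k_d L, so D_c = (0.424/1.36) × 23.74 = 7.401 mg/L.
x_c = v t_c = 0.125 m/s × 1.034 d × 86400 s/d = 11170 m ≈ 11.2 km.

t_c ≈ 1.03 d; D_c ≈ 7.40 mg/L; x_c ≈ 11.2 km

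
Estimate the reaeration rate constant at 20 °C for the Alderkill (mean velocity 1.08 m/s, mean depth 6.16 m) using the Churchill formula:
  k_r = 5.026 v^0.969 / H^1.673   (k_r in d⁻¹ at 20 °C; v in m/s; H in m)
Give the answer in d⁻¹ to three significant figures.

k_r ≈ 0.259 d⁻¹

k_r = 5.026 × 1.08^0.969 / 6.16^1.673 = 5.026 × 1.077 / 20.94 = 0.2586 d⁻¹.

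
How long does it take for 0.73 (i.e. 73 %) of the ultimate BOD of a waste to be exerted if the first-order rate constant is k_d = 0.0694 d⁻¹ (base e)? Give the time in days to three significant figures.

t ≈ 18.9 d

y/L₀ = 1 − e^(−k_d t) = 0.73 ⇒ e^(−k_d t) = 0.270
t = −ln(0.270) / 0.0694 = 1.309 / 0.0694 = 18.87 d.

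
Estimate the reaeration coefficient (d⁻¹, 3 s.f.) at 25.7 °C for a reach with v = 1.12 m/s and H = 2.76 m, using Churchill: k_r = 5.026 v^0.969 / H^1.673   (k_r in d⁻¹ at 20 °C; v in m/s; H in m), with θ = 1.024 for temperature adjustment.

k_r ≈ 1.17 d⁻¹

k_r(20) = 5.026 × 1.12^0.969 / 2.76^1.673 = 5.026 × 1.116 / 5.466 = 1.026 d⁻¹.
k_r(25.7) = 1.026 × 1.024^(25.7−20) = 1.026 × 1.145 = 1.175 d⁻¹.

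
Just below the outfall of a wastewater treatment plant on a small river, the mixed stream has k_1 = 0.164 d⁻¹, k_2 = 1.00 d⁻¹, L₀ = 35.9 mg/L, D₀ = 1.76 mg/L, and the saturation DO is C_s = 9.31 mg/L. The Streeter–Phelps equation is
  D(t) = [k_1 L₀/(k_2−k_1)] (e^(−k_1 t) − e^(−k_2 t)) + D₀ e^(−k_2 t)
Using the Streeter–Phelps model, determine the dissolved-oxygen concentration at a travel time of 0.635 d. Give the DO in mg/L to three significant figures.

DO ≈ 5.76 mg/L

k_1 L₀/(k_2−k_1) = 0.164×35.9/(1.00−0.164) = 5.888/0.8360 = 7.043 mg/L.
e^(−k_1 t) = e^(−0.164×0.6350) = 0.9011; e^(−k_2 t) = e^(−1.00×0.6350) = 0.5299.
D = 7.043 × (0.9011 − 0.5299) + 1.76 × 0.5299 = 2.614 + 0.9327 = 3.547 mg/L.
DO = C_s − D = 9.31 − 3.547 = 5.763 mg/L.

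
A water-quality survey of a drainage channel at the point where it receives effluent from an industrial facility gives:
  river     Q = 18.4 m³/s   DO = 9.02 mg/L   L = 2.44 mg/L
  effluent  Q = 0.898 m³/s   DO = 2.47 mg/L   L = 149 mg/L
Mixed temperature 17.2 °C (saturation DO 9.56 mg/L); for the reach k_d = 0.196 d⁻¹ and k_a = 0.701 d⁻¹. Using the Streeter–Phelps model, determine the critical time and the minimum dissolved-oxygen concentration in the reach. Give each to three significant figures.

Mixed DO = (18.4×9.02 + 0.898×2.47)/(18.4+0.898) = 168.2/19.30 = 8.715 mg/L.
Mixed L₀ = (18.4×2.44 + 0.898×149)/(19.30) = 178.7/19.30 = 9.260 mg/L.
Initial deficit D₀ = C_s − DO₀ = 9.56 − 8.715 = 0.8448 mg/L.
t_c = (1/0.5050) ln[(0.701/0.196)(1 − 0.8448×0.5050/(0.196×9.260))] = 1.980 × ln(2.736) = 1.993 d.
D_c = (0.196/0.701) × 9.260 × e^(−0.196×1.993) = 0.2796 × 9.260 × 0.6766 = 1.752 mg/L.
Minimum DO = 9.56 − 1.752 = 7.808 mg/L.

t_c ≈ 1.99 d; minimum DO ≈ 7.81 mg/L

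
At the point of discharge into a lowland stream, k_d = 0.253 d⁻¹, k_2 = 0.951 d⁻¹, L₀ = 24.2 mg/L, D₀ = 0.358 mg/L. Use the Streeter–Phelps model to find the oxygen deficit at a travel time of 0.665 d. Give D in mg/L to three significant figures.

D ≈ 2.94 mg/L

k_d L₀/(k_2−k_d) = 0.253×24.2/(0.951−0.253) = 6.123/0.6980 = 8.772 mg/L.
e^(−k_d t) = e^(−0.253×0.6650) = 0.8451; e^(−k_2 t) = e^(−0.951×0.6650) = 0.5313.
D = 8.772 × (0.8451 − 0.5313) + 0.358 × 0.5313 = 2.753 + 0.1902 = 2.943 mg/L.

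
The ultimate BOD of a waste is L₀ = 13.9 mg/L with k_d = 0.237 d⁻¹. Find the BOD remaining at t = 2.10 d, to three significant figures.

L_t = L₀ e^(−k_d t) = 13.9 × e^(−0.237×2.10) = 13.9 × 0.6079 = 8.450 mg/L.

L ≈ 8.45 mg/L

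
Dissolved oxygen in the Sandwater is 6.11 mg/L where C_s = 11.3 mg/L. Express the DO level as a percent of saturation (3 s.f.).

% saturation = C/C_s × 100 = 6.11/11.3 × 100 = 54.1 %.

54.1 % saturation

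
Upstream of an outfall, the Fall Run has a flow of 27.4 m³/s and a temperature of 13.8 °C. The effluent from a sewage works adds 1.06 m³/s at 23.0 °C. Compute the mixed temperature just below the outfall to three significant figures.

Flow-weighted mixing: C = (Q_r C_r + Q_w C_w)/(Q_r + Q_w)
= (27.4×13.8 + 1.06×23.0)/(27.4 + 1.06) = 402.5/28.46 = 14.14 °C.

14.1 °C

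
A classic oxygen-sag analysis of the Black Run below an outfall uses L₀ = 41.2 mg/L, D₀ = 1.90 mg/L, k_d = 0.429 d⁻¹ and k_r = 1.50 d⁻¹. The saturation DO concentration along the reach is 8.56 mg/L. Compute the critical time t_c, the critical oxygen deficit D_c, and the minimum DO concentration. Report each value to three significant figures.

At the critical point dD/dt = 0, so k_d L₀ e^(−k_d t) = k_r D. Substituting D(t) from the Streeter–Phelps equation and solving for t gives
t_c = ln[(k_r/k_d)(1 − D₀(k_r−k_d)/(k_d L₀))] / (k_r−k_d).
Here k_r−k_d = 1.071 d⁻¹ and 1 − D₀(k_r−k_d)/(k_d L₀) = 1 − 1.90×1.071/(0.429×41.2) = 0.8849, so
t_c = ln(3.497 × 0.8849) / 1.071 = 1.129 / 1.071 = 1.055 d.
L(t_c) = L₀ e^(−k_d t_c) = 41.2 × 0.6361 = 26.21 mg/L, and at the critical point k_r D_c = k_d L, so D_c = (0.429/1.50) × 26.21 = 7.495 mg/L.
Minimum DO = C_s − D_c = 8.56 − 7.495 = 1.065 mg/L.

t_c ≈ 1.05 d; D_c ≈ 7.50 mg/L; min DO ≈ 1.06 mg/L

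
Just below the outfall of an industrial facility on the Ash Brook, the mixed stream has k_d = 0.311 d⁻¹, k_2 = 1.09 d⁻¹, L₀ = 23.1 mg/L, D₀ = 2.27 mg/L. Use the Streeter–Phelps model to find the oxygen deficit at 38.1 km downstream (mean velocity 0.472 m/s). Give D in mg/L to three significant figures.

Travel time t = x/v = 38.1 km / (0.472 m/s) = 38100 m / 0.472 m/s = 80720 s = 0.9343 d.
k_d L₀/(k_2−k_d) = 0.311×23.1/(1.09−0.311) = 7.184/0.7790 = 9.222 mg/L.
e^(−k_d t) = e^(−0.311×0.9343) = 0.7478; e^(−k_2 t) = e^(−1.09×0.9343) = 0.3612.
D = 9.222 × (0.7478 − 0.3612) + 2.27 × 0.3612 = 3.566 + 0.8199 = 4.386 mg/L.

D ≈ 4.39 mg/L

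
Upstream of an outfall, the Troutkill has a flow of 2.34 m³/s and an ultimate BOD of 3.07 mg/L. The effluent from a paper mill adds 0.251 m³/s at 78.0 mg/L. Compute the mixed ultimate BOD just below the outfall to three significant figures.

10.3 mg/L

Flow-weighted mixing: C = (Q_r C_r + Q_w C_w)/(Q_r + Q_w)
= (2.34×3.07 + 0.251×78.0)/(2.34 + 0.251) = 26.76/2.591 = 10.33 mg/L.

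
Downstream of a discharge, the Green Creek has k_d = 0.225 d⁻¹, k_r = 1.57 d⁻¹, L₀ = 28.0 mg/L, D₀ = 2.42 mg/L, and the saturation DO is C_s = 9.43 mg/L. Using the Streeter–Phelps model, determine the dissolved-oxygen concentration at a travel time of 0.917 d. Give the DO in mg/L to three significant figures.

k_d L₀/(k_r−k_d) = 0.225×28.0/(1.57−0.225) = 6.300/1.345 = 4.684 mg/L.
e^(−k_d t) = e^(−0.225×0.9170) = 0.8136; e^(−k_r t) = e^(−1.57×0.9170) = 0.2370.
D = 4.684 × (0.8136 − 0.2370) + 2.42 × 0.2370 = 2.701 + 0.5735 = 3.274 mg/L.
DO = C_s − D = 9.43 − 3.274 = 6.156 mg/L.

DO ≈ 6.16 mg/L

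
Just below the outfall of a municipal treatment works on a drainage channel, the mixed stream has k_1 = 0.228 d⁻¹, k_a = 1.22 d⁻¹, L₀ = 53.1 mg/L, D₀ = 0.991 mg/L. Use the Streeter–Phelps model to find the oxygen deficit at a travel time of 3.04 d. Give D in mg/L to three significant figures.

D ≈ 5.83 mg/L

k_1 L₀/(k_a−k_1) = 0.228×53.1/(1.22−0.228) = 12.11/0.9920 = 12.20 mg/L.
e^(−k_1 t) = e^(−0.228×3.040) = 0.5000; e^(−k_a t) = e^(−1.22×3.040) = 0.02451.
D = 12.20 × (0.5000 − 0.02451) + 0.991 × 0.02451 = 5.803 + 0.02429 = 5.828 mg/L.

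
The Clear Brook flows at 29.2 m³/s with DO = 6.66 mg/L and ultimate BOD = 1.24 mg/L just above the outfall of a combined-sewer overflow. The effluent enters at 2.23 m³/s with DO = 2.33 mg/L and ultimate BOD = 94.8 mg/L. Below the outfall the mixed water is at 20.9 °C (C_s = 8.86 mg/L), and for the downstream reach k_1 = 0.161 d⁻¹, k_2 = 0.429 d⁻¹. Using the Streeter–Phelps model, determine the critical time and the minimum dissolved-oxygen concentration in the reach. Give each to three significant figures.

t_c ≈ 0.842 d; minimum DO ≈ 6.28 mg/L

Mixed DO = (29.2×6.66 + 2.23×2.33)/(29.2+2.23) = 199.7/31.43 = 6.353 mg/L.
Mixed L₀ = (29.2×1.24 + 2.23×94.8)/(31.43) = 247.6/31.43 = 7.878 mg/L.
Initial deficit D₀ = C_s − DO₀ = 8.86 − 6.353 = 2.507 mg/L.
t_c = (1/0.2680) ln[(0.429/0.161)(1 − 2.507×0.2680/(0.161×7.878))] = 3.731 × ln(1.253) = 0.8416 d.
D_c = (0.161/0.429) × 7.878 × e^(−0.161×0.8416) = 0.3753 × 7.878 × 0.8733 = 2.582 mg/L.
Minimum DO = 8.86 − 2.582 = 6.278 mg/L.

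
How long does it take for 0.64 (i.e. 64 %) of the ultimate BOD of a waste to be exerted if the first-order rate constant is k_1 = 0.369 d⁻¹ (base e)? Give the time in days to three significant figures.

t ≈ 2.77 d

y/L₀ = 1 − e^(−k_1 t) = 0.64 ⇒ e^(−k_1 t) = 0.360
t = −ln(0.360) / 0.369 = 1.022 / 0.369 = 2.769 d.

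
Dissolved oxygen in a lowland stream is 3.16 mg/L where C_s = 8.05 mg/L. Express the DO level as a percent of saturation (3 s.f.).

39.3 % saturation

% saturation = C/C_s × 100 = 3.16/8.05 × 100 = 39.3 %.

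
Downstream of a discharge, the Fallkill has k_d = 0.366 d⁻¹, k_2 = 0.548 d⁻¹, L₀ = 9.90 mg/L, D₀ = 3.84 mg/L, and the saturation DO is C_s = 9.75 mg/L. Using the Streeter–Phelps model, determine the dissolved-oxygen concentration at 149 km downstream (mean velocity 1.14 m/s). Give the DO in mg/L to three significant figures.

DO ≈ 5.32 mg/L

Travel time t = x/v = 149 km / (1.14 m/s) = 149000 m / 1.14 m/s = 130700 s = 1.513 d.
k_d L₀/(k_2−k_d) = 0.366×9.90/(0.548−0.366) = 3.623/0.1820 = 19.91 mg/L.
e^(−k_d t) = e^(−0.366×1.513) = 0.5748; e^(−k_2 t) = e^(−0.548×1.513) = 0.4365.
D = 19.91 × (0.5748 − 0.4365) + 3.84 × 0.4365 = 2.754 + 1.676 = 4.430 mg/L.
DO = C_s − D = 9.75 − 4.430 = 5.320 mg/L.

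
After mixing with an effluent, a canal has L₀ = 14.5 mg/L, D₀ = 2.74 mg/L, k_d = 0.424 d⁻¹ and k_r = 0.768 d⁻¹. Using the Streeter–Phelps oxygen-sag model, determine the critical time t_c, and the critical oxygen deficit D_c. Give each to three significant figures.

t_c = [1/(k_r−k_d)] ln[(k_r/k_d)(1 − D₀(k_r−k_d)/(k_d L₀))]
= [1/(0.768−0.424)] ln[(0.768/0.424)(1 − 2.74×0.3440/(0.424×14.5))]
= (1/0.3440) ln[1.811 × 0.8467] = 2.907 × ln(1.534) = 2.907 × 0.4276 = 1.243 d.
D_c = (k_d/k_r) L₀ e^(−k_d t_c) = (0.424/0.768) × 14.5 × e^(−0.424×1.243) = 0.5521 × 14.5 × 0.5903 = 4.726 mg/L.

t_c ≈ 1.24 d; D_c ≈ 4.73 mg/L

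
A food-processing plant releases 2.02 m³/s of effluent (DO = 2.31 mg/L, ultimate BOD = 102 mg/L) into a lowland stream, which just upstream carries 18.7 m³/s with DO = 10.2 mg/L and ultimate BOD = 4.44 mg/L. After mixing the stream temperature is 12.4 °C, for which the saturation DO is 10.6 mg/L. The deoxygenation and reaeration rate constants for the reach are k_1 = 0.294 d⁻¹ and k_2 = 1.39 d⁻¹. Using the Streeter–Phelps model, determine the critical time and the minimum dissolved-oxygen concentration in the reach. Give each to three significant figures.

t_c ≈ 1.08 d; minimum DO ≈ 8.45 mg/L

Mixed DO = (18.7×10.2 + 2.02×2.31)/(18.7+2.02) = 195.4/20.72 = 9.431 mg/L.
Mixed L₀ = (18.7×4.44 + 2.02×102)/(20.72) = 289.1/20.72 = 13.95 mg/L.
Initial deficit D₀ = C_s − DO₀ = 10.6 − 9.431 = 1.169 mg/L.
t_c = (1/1.096) ln[(1.39/0.294)(1 − 1.169×1.096/(0.294×13.95))] = 0.9124 × ln(3.251) = 1.076 d.
D_c = (0.294/1.39) × 13.95 × e^(−0.294×1.076) = 0.2115 × 13.95 × 0.7289 = 2.151 mg/L.
Minimum DO = 10.6 − 2.151 = 8.449 mg/L.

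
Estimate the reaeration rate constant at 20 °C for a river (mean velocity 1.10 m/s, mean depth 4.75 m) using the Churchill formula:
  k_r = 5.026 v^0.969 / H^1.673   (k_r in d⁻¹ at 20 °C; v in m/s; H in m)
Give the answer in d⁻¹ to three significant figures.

k_r ≈ 0.407 d⁻¹

k_r = 5.026 × 1.10^0.969 / 4.75^1.673 = 5.026 × 1.097 / 13.56 = 0.4067 d⁻¹.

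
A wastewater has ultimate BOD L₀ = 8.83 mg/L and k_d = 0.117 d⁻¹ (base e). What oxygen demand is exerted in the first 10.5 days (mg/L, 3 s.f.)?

y ≈ 6.25 mg/L

y_t = L₀(1 − e^(−k_d t)) = 8.83 × (1 − e^(−0.117×10.5))
= 8.83 × (1 − 0.2927) = 8.83 × 0.7073 = 6.245 mg/L.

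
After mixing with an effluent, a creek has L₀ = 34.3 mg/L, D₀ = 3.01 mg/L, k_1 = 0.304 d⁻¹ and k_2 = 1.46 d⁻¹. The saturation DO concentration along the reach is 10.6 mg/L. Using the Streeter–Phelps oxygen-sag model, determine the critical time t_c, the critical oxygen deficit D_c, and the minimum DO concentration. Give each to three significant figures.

t_c = [1/(k_2−k_1)] ln[(k_2/k_1)(1 − D₀(k_2−k_1)/(k_1 L₀))]
= [1/(1.46−0.304)] ln[(1.46/0.304)(1 − 3.01×1.156/(0.304×34.3))]
= (1/1.156) ln[4.803 × 0.6663] = 0.8651 × ln(3.200) = 0.8651 × 1.163 = 1.006 d.
L(t_c) = L₀ e^(−k_1 t_c) = 34.3 × 0.7365 = 25.26 mg/L, and at the critical point k_2 D_c = k_1 L, so D_c = (0.304/1.46) × 25.26 = 5.260 mg/L.
Minimum DO = C_s − D_c = 10.6 − 5.260 = 5.340 mg/L.

t_c ≈ 1.01 d; D_c ≈ 5.26 mg/L; min DO ≈ 5.34 mg/L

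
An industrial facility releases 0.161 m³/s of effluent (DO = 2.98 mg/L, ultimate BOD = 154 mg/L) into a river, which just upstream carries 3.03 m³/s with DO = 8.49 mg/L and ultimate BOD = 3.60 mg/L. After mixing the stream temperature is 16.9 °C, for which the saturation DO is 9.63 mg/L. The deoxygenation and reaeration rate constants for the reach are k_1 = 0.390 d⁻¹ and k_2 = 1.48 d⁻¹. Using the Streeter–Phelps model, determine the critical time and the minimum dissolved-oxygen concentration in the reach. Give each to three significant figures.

t_c ≈ 0.822 d; minimum DO ≈ 7.49 mg/L

Mixed DO = (3.03×8.49 + 0.161×2.98)/(3.03+0.161) = 26.20/3.191 = 8.212 mg/L.
Mixed L₀ = (3.03×3.60 + 0.161×154)/(3.191) = 35.70/3.191 = 11.19 mg/L.
Initial deficit D₀ = C_s − DO₀ = 9.63 − 8.212 = 1.418 mg/L.
t_c = (1/1.090) ln[(1.48/0.390)(1 − 1.418×1.090/(0.390×11.19))] = 0.9174 × ln(2.451) = 0.8223 d.
D_c = (0.390/1.48) × 11.19 × e^(−0.390×0.8223) = 0.2635 × 11.19 × 0.7256 = 2.139 mg/L.
Minimum DO = 9.63 − 2.139 = 7.491 mg/L.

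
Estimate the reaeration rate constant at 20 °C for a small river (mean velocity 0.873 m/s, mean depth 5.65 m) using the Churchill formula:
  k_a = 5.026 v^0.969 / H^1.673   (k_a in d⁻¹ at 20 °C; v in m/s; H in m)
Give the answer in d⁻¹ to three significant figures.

k_a = 5.026 × 0.873^0.969 / 5.65^1.673 = 5.026 × 0.8767 / 18.12 = 0.2432 d⁻¹.

k_a ≈ 0.243 d⁻¹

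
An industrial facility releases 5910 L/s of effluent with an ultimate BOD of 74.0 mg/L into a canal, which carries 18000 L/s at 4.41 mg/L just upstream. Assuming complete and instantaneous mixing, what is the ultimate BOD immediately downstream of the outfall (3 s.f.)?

21.6 mg/L

Flow-weighted mixing: C = (Q_r C_r + Q_w C_w)/(Q_r + Q_w)
= (18000×4.41 + 5910×74.0)/(18000 + 5910) = 516700/23910 = 21.61 mg/L.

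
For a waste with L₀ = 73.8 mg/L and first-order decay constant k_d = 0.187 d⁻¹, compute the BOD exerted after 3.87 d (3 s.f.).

y_t = L₀(1 − e^(−k_d t)) = 73.8 × (1 − e^(−0.187×3.87))
= 73.8 × (1 − 0.4850) = 73.8 × 0.5150 = 38.01 mg/L.

y ≈ 38.0 mg/L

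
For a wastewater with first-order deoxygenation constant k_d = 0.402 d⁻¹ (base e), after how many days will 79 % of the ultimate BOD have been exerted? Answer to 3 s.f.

t ≈ 3.88 d

y/L₀ = 1 − e^(−k_d t) = 0.79 ⇒ e^(−k_d t) = 0.210
t = −ln(0.210) / 0.402 = 1.561 / 0.402 = 3.882 d.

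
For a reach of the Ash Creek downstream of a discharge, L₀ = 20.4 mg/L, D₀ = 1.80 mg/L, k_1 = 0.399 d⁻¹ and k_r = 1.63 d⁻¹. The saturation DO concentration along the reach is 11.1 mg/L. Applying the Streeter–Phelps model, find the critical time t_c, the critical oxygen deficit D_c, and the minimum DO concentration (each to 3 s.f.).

t_c = [1/(k_r−k_1)] ln[(k_r/k_1)(1 − D₀(k_r−k_1)/(k_1 L₀))]
= [1/(1.63−0.399)] ln[(1.63/0.399)(1 − 1.80×1.231/(0.399×20.4))]
= (1/1.231) ln[4.085 × 0.7278] = 0.8123 × ln(2.973) = 0.8123 × 1.090 = 0.8851 d.
D_c = (k_1/k_r) L₀ e^(−k_1 t_c) = (0.399/1.63) × 20.4 × e^(−0.399×0.8851) = 0.2448 × 20.4 × 0.7025 = 3.508 mg/L.
Minimum DO = C_s − D_c = 11.1 − 3.508 = 7.592 mg/L.

t_c ≈ 0.885 d; D_c ≈ 3.51 mg/L; min DO ≈ 7.59 mg/L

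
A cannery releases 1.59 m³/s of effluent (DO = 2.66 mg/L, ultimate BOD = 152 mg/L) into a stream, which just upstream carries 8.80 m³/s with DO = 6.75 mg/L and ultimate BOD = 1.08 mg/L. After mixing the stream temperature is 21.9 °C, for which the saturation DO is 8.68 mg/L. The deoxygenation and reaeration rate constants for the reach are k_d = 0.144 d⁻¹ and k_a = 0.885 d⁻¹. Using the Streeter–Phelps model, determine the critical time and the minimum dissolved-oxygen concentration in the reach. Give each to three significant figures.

t_c ≈ 1.39 d; minimum DO ≈ 5.46 mg/L

Mixed DO = (8.80×6.75 + 1.59×2.66)/(8.80+1.59) = 63.63/10.39 = 6.124 mg/L.
Mixed L₀ = (8.80×1.08 + 1.59×152)/(10.39) = 251.2/10.39 = 24.18 mg/L.
Initial deficit D₀ = C_s − DO₀ = 8.68 − 6.124 = 2.556 mg/L.
t_c = (1/0.7410) ln[(0.885/0.144)(1 − 2.556×0.7410/(0.144×24.18))] = 1.350 × ln(2.802) = 1.391 d.
D_c = (0.144/0.885) × 24.18 × e^(−0.144×1.391) = 0.1627 × 24.18 × 0.8185 = 3.220 mg/L.
Minimum DO = 8.68 − 3.220 = 5.460 mg/L.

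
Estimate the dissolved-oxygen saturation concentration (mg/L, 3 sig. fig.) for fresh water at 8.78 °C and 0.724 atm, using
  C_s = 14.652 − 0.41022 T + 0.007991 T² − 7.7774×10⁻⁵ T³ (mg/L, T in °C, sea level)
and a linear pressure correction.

C_s ≈ 8.41 mg/L

At sea level: C_s = 14.652 − 0.41022×8.78 + 0.007991×8.78² − 7.7774×10⁻⁵×8.78³ = 11.61 mg/L.
Pressure correction: C_s' = 11.61 × 0.724 = 8.408 mg/L.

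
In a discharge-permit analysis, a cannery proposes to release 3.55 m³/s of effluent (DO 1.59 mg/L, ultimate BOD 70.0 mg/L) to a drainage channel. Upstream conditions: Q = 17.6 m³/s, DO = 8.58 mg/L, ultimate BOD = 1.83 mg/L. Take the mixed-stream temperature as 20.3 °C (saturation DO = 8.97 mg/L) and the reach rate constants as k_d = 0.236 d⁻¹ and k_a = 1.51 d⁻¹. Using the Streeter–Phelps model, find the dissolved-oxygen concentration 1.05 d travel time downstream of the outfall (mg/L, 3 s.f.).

DO ≈ 7.23 mg/L

Mixed DO = (17.6×8.58 + 3.55×1.59)/(17.6+3.55) = 156.7/21.15 = 7.407 mg/L.
Mixed L₀ = (17.6×1.83 + 3.55×70.0)/(21.15) = 280.7/21.15 = 13.27 mg/L.
Initial deficit D₀ = C_s − DO₀ = 8.97 − 7.407 = 1.563 mg/L.
D(1.05) = [0.236×13.27/(1.51−0.236)](e^(−0.236×1.05) − e^(−1.51×1.05)) + 1.563 e^(−1.51×1.05)
= 2.459 × (0.7805 − 0.2048) + 1.563 × 0.2048 = 1.736 mg/L.
DO = 8.97 − 1.736 = 7.234 mg/L.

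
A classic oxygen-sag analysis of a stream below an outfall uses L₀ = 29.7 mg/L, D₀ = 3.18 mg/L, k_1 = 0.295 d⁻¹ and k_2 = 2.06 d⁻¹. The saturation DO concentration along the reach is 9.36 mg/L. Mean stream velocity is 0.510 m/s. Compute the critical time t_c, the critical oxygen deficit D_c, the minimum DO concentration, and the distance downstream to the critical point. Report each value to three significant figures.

t_c ≈ 0.521 d; D_c ≈ 3.65 mg/L; min DO ≈ 5.71 mg/L; x_c ≈ 23.0 km

At the critical point dD/dt = 0, so k_1 L₀ e^(−k_1 t) = k_2 D. Substituting D(t) from the Streeter–Phelps equation and solving for t gives
t_c = ln[(k_2/k_1)(1 − D₀(k_2−k_1)/(k_1 L₀))] / (k_2−k_1).
Here k_2−k_1 = 1.765 d⁻¹ and 1 − D₀(k_2−k_1)/(k_1 L₀) = 1 − 3.18×1.765/(0.295×29.7) = 0.3594, so
t_c = ln(6.983 × 0.3594) / 1.765 = 0.9201 / 1.765 = 0.5213 d.
D_c = (k_1/k_2) L₀ e^(−k_1 t_c) = (0.295/2.06) × 29.7 × e^(−0.295×0.5213) = 0.1432 × 29.7 × 0.8575 = 3.647 mg/L.
Minimum DO = C_s − D_c = 9.36 − 3.647 = 5.713 mg/L.
x_c = v t_c = 0.510 m/s × 0.5213 d × 86400 s/d = 22970 m ≈ 23.0 km.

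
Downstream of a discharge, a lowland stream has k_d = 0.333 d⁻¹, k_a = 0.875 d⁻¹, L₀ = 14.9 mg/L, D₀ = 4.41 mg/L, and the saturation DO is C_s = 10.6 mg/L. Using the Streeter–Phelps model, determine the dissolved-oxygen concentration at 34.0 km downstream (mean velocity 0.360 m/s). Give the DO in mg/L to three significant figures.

DO ≈ 6.06 mg/L

Travel time t = x/v = 34.0 km / (0.360 m/s) = 34000 m / 0.360 m/s = 94440 s = 1.093 d.
k_d L₀/(k_a−k_d) = 0.333×14.9/(0.875−0.333) = 4.962/0.5420 = 9.154 mg/L.
e^(−k_d t) = e^(−0.333×1.093) = 0.6949; e^(−k_a t) = e^(−0.875×1.093) = 0.3842.
D = 9.154 × (0.6949 − 0.3842) + 4.41 × 0.3842 = 2.844 + 1.695 = 4.538 mg/L.
DO = C_s − D = 10.6 − 4.538 = 6.062 mg/L.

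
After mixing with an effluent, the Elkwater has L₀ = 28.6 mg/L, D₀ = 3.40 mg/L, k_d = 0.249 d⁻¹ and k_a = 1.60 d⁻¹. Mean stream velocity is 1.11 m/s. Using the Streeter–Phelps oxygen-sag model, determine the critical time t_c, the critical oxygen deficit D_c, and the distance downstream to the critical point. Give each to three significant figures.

t_c ≈ 0.610 d; D_c ≈ 3.82 mg/L; x_c ≈ 58.5 km

At the critical point dD/dt = 0, so k_d L₀ e^(−k_d t) = k_a D. Substituting D(t) from the Streeter–Phelps equation and solving for t gives
t_c = ln[(k_a/k_d)(1 − D₀(k_a−k_d)/(k_d L₀))] / (k_a−k_d).
Here k_a−k_d = 1.351 d⁻¹ and 1 − D₀(k_a−k_d)/(k_d L₀) = 1 − 3.40×1.351/(0.249×28.6) = 0.3550, so
t_c = ln(6.426 × 0.3550) / 1.351 = 0.8246 / 1.351 = 0.6104 d.
L(t_c) = L₀ e^(−k_d t_c) = 28.6 × 0.8590 = 24.57 mg/L, and at the critical point k_a D_c = k_d L, so D_c = (0.249/1.60) × 24.57 = 3.823 mg/L.
x_c = v t_c = 1.11 m/s × 0.6104 d × 86400 s/d = 58540 m ≈ 58.5 km.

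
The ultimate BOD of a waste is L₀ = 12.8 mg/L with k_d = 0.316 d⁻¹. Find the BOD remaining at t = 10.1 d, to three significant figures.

L_t = L₀ e^(−k_d t) = 12.8 × e^(−0.316×10.1) = 12.8 × 0.04111 = 0.5262 mg/L.

L ≈ 0.526 mg/L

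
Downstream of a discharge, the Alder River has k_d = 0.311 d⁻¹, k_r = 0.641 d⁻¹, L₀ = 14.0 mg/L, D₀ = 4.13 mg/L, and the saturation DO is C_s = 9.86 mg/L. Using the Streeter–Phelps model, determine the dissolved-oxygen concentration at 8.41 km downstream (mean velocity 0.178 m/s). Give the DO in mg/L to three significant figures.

Travel time t = x/v = 8.41 km / (0.178 m/s) = 8410 m / 0.178 m/s = 47250 s = 0.5468 d.
k_d L₀/(k_r−k_d) = 0.311×14.0/(0.641−0.311) = 4.354/0.3300 = 13.19 mg/L.
e^(−k_d t) = e^(−0.311×0.5468) = 0.8436; e^(−k_r t) = e^(−0.641×0.5468) = 0.7043.
D = 13.19 × (0.8436 − 0.7043) + 4.13 × 0.7043 = 1.838 + 2.909 = 4.747 mg/L.
DO = C_s − D = 9.86 − 4.747 = 5.113 mg/L.

DO ≈ 5.11 mg/L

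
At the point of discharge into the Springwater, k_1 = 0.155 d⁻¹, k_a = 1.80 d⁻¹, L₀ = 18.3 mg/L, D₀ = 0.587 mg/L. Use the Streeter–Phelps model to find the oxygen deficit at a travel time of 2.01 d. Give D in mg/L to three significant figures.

D ≈ 1.23 mg/L

k_1 L₀/(k_a−k_1) = 0.155×18.3/(1.80−0.155) = 2.837/1.645 = 1.724 mg/L.
e^(−k_1 t) = e^(−0.155×2.010) = 0.7323; e^(−k_a t) = e^(−1.80×2.010) = 0.02684.
D = 1.724 × (0.7323 − 0.02684) + 0.587 × 0.02684 = 1.216 + 0.01575 = 1.232 mg/L.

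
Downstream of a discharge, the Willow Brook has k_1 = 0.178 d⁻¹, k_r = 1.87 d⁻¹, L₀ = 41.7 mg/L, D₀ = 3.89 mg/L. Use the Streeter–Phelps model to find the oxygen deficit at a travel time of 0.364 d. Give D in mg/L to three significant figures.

D ≈ 3.86 mg/L

k_1 L₀/(k_r−k_1) = 0.178×41.7/(1.87−0.178) = 7.423/1.692 = 4.387 mg/L.
e^(−k_1 t) = e^(−0.178×0.3640) = 0.9373; e^(−k_r t) = e^(−1.87×0.3640) = 0.5063.
D = 4.387 × (0.9373 − 0.5063) + 3.89 × 0.5063 = 1.891 + 1.969 = 3.860 mg/L.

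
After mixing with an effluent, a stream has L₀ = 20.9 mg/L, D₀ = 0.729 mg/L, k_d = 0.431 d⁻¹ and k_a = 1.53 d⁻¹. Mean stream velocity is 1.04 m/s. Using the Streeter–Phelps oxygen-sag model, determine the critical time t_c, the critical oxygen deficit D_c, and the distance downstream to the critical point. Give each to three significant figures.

t_c = [1/(k_a−k_d)] ln[(k_a/k_d)(1 − D₀(k_a−k_d)/(k_d L₀))]
= [1/(1.53−0.431)] ln[(1.53/0.431)(1 − 0.729×1.099/(0.431×20.9))]
= (1/1.099) ln[3.550 × 0.9111] = 0.9099 × ln(3.234) = 0.9099 × 1.174 = 1.068 d.
D_c = (k_d/k_a) L₀ e^(−k_d t_c) = (0.431/1.53) × 20.9 × e^(−0.431×1.068) = 0.2817 × 20.9 × 0.6311 = 3.715 mg/L.
x_c = v t_c = 1.04 m/s × 1.068 d × 86400 s/d = 95970 m ≈ 96.0 km.

t_c ≈ 1.07 d; D_c ≈ 3.72 mg/L; x_c ≈ 96.0 km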